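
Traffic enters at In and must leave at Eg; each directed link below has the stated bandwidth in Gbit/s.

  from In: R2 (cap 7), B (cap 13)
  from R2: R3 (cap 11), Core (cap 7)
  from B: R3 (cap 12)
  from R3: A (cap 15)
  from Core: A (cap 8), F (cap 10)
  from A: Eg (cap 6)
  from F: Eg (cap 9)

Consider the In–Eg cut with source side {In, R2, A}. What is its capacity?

37

Edges leaving {In, R2, A}: In→B (13), R2→R3 (11), R2→Core (7), A→Eg (6).
Cut capacity = 13 + 11 + 7 + 6 = 37.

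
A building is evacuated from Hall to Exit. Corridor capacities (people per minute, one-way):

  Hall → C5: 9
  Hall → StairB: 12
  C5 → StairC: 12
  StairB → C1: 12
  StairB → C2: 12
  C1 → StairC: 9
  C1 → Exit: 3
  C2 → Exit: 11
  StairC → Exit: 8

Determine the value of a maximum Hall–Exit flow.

20

Augment Hall→C5→StairC→Exit: bottleneck 8, flow now 8.
Augment Hall→StairB→C1→Exit: bottleneck 3, flow now 11.
Augment Hall→StairB→C2→Exit: bottleneck 9, flow now 20.
No augmenting path remains; maximum flow = 20.
In the residual graph, reachable from Hall: {Hall, C5, StairC}.
Min-cut edges: Hall→StairB (12), StairC→Exit (8); capacity 12 + 8 = 20.
This cut is saturated, so no flow can exceed 20.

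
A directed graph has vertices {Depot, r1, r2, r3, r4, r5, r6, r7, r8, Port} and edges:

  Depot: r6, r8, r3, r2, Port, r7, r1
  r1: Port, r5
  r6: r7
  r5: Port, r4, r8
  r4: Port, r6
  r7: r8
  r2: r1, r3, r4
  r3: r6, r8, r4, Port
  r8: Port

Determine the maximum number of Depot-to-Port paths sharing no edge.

5

Assign every edge capacity 1; by Menger, the answer equals the max flow.
Path Depot→Port (+1); total 1.
Path Depot→r1→Port (+1); total 2.
Path Depot→r3→Port (+1); total 3.
Path Depot→r8→Port (+1); total 4.
Path Depot→r2→r4→Port (+1); total 5.
No residual Depot→Port path; max flow = 5.
Certifying cut of size 5: {Depot→Port, Depot→r1, Depot→r2, Depot→r3, r8→Port}.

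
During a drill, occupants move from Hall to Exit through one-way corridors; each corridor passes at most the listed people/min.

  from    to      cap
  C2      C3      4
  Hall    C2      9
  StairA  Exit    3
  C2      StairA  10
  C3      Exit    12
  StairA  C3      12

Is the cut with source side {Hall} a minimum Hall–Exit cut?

Yes — it is a minimum cut (capacity 9).

Given cut capacity: 9 = 9.
Augment Hall→C2→C3→Exit: bottleneck 4, flow now 4.
Augment Hall→C2→StairA→Exit: bottleneck 3, flow now 7.
Augment Hall→C2→StairA→C3→Exit: bottleneck 2, flow now 9.
No augmenting path remains; maximum flow = 9.
Cut capacity 9 equals the max flow, so it is a minimum cut.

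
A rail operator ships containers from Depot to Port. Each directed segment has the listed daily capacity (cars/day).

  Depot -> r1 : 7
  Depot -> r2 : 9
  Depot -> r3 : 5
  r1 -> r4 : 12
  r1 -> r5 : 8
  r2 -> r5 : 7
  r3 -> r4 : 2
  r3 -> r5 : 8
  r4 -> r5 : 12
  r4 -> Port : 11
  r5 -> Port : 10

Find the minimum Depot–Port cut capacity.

Augment Depot→r1→r4→Port: bottleneck 7, flow now 7.
Augment Depot→r2→r5→Port: bottleneck 7, flow now 14.
Augment Depot→r3→r4→Port: bottleneck 2, flow now 16.
Augment Depot→r3→r5→Port: bottleneck 3, flow now 19.
No augmenting path remains; maximum flow = 19.
By max-flow min-cut, the minimum cut capacity equals the max flow.
In the residual graph, reachable from Depot: {Depot, r2}.
Min-cut edges: Depot→r1 (7), Depot→r3 (5), r2→r5 (7); capacity 7 + 5 + 7 = 19.

19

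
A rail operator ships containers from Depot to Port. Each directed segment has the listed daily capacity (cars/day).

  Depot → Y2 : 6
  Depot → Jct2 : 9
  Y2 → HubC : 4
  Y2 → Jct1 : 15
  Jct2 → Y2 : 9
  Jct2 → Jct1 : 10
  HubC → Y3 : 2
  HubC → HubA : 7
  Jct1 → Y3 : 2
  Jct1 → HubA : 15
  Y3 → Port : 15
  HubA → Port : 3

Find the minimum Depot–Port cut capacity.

Augment Depot→Y2→HubC→Y3→Port: bottleneck 2, flow now 2.
Augment Depot→Y2→HubC→HubA→Port: bottleneck 2, flow now 4.
Augment Depot→Y2→Jct1→Y3→Port: bottleneck 2, flow now 6.
Augment Depot→Jct2→Jct1→HubA→Port: bottleneck 1, flow now 7.
No augmenting path remains; maximum flow = 7.
By max-flow min-cut, the minimum cut capacity equals the max flow.
In the residual graph, reachable from Depot: {Depot, Y2, Jct2, HubC, Jct1, HubA}.
Min-cut edges: HubC→Y3 (2), Jct1→Y3 (2), HubA→Port (3); capacity 2 + 2 + 3 = 7.

7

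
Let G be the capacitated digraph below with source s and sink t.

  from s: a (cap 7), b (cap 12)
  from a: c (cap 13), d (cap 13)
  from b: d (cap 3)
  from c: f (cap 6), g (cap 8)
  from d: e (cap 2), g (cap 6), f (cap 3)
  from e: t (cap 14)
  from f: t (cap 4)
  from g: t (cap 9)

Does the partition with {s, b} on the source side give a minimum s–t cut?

Given cut capacity: 7 + 3 = 10.
Augment s→a→c→f→t: bottleneck 4, flow now 4.
Augment s→a→c→g→t: bottleneck 3, flow now 7.
Augment s→b→d→e→t: bottleneck 2, flow now 9.
Augment s→b→d→g→t: bottleneck 1, flow now 10.
No augmenting path remains; maximum flow = 10.
Cut capacity 10 equals the max flow, so it is a minimum cut.

Yes — it is a minimum cut (capacity 10).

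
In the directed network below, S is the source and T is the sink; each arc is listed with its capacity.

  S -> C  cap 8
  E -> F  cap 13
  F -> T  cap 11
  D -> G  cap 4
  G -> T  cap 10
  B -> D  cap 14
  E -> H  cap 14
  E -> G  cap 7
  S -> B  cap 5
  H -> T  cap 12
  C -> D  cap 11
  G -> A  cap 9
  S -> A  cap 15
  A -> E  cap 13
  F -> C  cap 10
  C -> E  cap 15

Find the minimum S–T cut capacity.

25

Augment S→A→E→F→T: bottleneck 11, flow now 11.
Augment S→A→E→G→T: bottleneck 2, flow now 13.
Augment S→B→D→G→T: bottleneck 4, flow now 17.
Augment S→C→E→G→T: bottleneck 4, flow now 21.
Augment S→C→E→H→T: bottleneck 4, flow now 25.
No augmenting path remains; maximum flow = 25.
By max-flow min-cut, the minimum cut capacity equals the max flow.
In the residual graph, reachable from S: {S, A, B, D}.
Min-cut edges: S→C (8), A→E (13), D→G (4); capacity 8 + 13 + 4 = 25.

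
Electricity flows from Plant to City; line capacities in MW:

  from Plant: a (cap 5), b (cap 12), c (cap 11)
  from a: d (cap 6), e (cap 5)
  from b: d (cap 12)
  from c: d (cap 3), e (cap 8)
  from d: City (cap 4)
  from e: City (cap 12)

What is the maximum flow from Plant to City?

16

Augment Plant→a→d→City: bottleneck 4, flow now 4.
Augment Plant→a→e→City: bottleneck 1, flow now 5.
Augment Plant→c→e→City: bottleneck 8, flow now 13.
Augment Plant→b→d→a→e→City: bottleneck 3, flow now 16. (uses reverse residual edge)
No augmenting path remains; maximum flow = 16.
In the residual graph, reachable from Plant: {Plant, a, b, c, d, e}.
Min-cut edges: d→City (4), e→City (12); capacity 4 + 12 = 16.
This cut is saturated, so no flow can exceed 16.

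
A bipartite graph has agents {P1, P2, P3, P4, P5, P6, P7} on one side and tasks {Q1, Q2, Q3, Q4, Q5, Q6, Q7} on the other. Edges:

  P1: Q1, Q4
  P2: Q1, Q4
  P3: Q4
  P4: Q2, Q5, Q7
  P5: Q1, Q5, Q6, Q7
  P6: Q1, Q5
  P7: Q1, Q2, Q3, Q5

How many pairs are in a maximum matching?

6

Unit-capacity flow: source→left, listed edges, right→sink; max matching = max flow.
Augmenting path P1→Q1 (+1); matched 1.
Augmenting path P2→Q4 (+1); matched 2.
Augmenting path P4→Q2 (+1); matched 3.
Augmenting path P5→Q5 (+1); matched 4.
Augmenting path P7→Q3 (+1); matched 5.
Augmenting path P6→Q5→P5→Q6 (+1); matched 6.
No augmenting path remains; maximum matching = 6.
König certificate: {P4, P5, P6, P7, Q1, Q4} is a vertex cover of size 6 (every listed pair touches it), so no matching can be larger.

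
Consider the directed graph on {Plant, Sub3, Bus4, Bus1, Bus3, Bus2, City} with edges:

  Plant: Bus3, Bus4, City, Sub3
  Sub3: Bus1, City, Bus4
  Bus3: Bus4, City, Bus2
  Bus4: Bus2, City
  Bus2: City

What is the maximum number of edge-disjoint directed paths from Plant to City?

Assign every edge capacity 1; by Menger, the answer equals the max flow.
Path Plant→City (+1); total 1.
Path Plant→Sub3→City (+1); total 2.
Path Plant→Bus4→City (+1); total 3.
Path Plant→Bus3→City (+1); total 4.
No residual Plant→City path; max flow = 4.
Certifying cut of size 4: {Plant→Bus3, Plant→Bus4, Plant→City, Plant→Sub3}.

4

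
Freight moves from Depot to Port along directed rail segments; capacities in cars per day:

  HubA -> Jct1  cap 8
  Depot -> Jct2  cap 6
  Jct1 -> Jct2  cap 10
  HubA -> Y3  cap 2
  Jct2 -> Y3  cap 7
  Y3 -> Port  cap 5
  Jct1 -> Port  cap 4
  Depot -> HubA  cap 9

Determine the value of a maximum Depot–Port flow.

9

Augment Depot→HubA→Jct1→Port: bottleneck 4, flow now 4.
Augment Depot→HubA→Y3→Port: bottleneck 2, flow now 6.
Augment Depot→Jct2→Y3→Port: bottleneck 3, flow now 9.
No augmenting path remains; maximum flow = 9.
In the residual graph, reachable from Depot: {Depot, HubA, Jct2, Jct1, Y3}.
Min-cut edges: Jct1→Port (4), Y3→Port (5); capacity 4 + 5 = 9.
This cut is saturated, so no flow can exceed 9.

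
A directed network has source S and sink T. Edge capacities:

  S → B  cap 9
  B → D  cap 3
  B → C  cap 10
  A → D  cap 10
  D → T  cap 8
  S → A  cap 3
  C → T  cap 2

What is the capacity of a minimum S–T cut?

8

Augment S→A→D→T: bottleneck 3, flow now 3.
Augment S→B→C→T: bottleneck 2, flow now 5.
Augment S→B→D→T: bottleneck 3, flow now 8.
No augmenting path remains; maximum flow = 8.
By max-flow min-cut, the minimum cut capacity equals the max flow.
In the residual graph, reachable from S: {S, B, C}.
Min-cut edges: S→A (3), B→D (3), C→T (2); capacity 3 + 3 + 2 = 8.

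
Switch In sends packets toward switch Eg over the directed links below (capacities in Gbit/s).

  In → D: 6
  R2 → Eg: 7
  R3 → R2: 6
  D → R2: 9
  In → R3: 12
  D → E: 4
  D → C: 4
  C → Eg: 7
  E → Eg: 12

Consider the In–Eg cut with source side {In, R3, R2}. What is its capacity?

13

Edges leaving {In, R3, R2}: In→D (6), R2→Eg (7).
Cut capacity = 6 + 7 = 13.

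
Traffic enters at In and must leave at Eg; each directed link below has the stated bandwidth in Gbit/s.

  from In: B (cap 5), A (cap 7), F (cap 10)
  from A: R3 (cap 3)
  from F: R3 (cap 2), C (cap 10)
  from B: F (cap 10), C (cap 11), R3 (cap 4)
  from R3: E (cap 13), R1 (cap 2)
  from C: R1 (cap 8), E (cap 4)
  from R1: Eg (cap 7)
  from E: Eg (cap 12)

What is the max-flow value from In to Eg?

Augment In→A→R3→R1→Eg: bottleneck 2, flow now 2.
Augment In→A→R3→E→Eg: bottleneck 1, flow now 3.
Augment In→F→R3→E→Eg: bottleneck 2, flow now 5.
Augment In→F→C→R1→Eg: bottleneck 5, flow now 10.
Augment In→F→C→E→Eg: bottleneck 3, flow now 13.
Augment In→B→R3→E→Eg: bottleneck 4, flow now 17.
Augment In→B→C→E→Eg: bottleneck 1, flow now 18.
No augmenting path remains; maximum flow = 18.
In the residual graph, reachable from In: {In, A}.
Min-cut edges: In→F (10), In→B (5), A→R3 (3); capacity 10 + 5 + 3 = 18.
This cut is saturated, so no flow can exceed 18.

18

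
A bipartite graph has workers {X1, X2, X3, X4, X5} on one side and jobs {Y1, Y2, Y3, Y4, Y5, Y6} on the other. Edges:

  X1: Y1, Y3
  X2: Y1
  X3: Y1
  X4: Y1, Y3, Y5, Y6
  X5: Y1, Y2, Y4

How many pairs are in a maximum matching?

4

Unit-capacity flow: source→left, listed edges, right→sink; max matching = max flow.
Augmenting path X1→Y1 (+1); matched 1.
Augmenting path X4→Y3 (+1); matched 2.
Augmenting path X5→Y2 (+1); matched 3.
Augmenting path X2→Y1→X1→Y3→X4→Y5 (+1); matched 4.
No augmenting path remains; maximum matching = 4.
König certificate: {X1, X4, X5, Y1} is a vertex cover of size 4 (every listed pair touches it), so no matching can be larger.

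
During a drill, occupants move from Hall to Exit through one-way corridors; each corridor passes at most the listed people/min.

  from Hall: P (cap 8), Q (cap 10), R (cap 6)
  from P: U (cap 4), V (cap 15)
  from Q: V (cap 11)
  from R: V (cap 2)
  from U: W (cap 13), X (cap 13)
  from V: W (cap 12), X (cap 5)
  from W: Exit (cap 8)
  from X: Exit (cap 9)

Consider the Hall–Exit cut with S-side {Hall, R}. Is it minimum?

No — its capacity is 20, but the minimum cut has capacity 17.

Given cut capacity: 8 + 10 + 2 = 20.
Augment Hall→P→U→W→Exit: bottleneck 4, flow now 4.
Augment Hall→P→V→W→Exit: bottleneck 4, flow now 8.
Augment Hall→Q→V→X→Exit: bottleneck 5, flow now 13.
Augment Hall→Q→V→W→U→X→Exit: bottleneck 4, flow now 17. (uses reverse residual edge)
No augmenting path remains; maximum flow = 17.
In the residual graph, reachable from Hall: {Hall, P, Q, R, V, W}.
Min-cut edges: P→U (4), V→X (5), W→Exit (8); capacity 4 + 5 + 8 = 17.
Cut capacity 20 exceeds the max flow 17, so it is not minimum.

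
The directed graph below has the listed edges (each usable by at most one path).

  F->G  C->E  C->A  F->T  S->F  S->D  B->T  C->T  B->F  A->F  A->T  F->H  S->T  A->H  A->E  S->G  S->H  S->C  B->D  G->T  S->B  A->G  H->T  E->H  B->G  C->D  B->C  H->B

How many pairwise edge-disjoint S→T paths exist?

6

Assign every edge capacity 1; by Menger, the answer equals the max flow.
Path S→T (+1); total 1.
Path S→B→T (+1); total 2.
Path S→C→T (+1); total 3.
Path S→F→T (+1); total 4.
Path S→G→T (+1); total 5.
Path S→H→T (+1); total 6.
No residual S→T path; max flow = 6.
Certifying cut of size 6: {S→B, S→C, S→F, S→G, S→H, S→T}.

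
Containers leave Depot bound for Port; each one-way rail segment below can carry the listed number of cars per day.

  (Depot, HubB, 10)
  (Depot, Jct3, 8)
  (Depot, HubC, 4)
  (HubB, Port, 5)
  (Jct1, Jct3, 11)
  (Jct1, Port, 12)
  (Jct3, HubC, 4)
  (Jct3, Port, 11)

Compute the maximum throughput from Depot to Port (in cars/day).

Augment Depot→HubB→Port: bottleneck 5, flow now 5.
Augment Depot→Jct3→Port: bottleneck 8, flow now 13.
No augmenting path remains; maximum flow = 13.
In the residual graph, reachable from Depot: {Depot, HubB, HubC}.
Min-cut edges: Depot→Jct3 (8), HubB→Port (5); capacity 8 + 5 = 13.
This cut is saturated, so no flow can exceed 13.

13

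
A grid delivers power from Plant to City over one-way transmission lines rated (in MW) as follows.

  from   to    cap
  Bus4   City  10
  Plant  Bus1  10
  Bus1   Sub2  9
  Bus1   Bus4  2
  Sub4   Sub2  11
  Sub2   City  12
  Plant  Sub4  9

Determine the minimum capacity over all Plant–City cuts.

Augment Plant→Sub4→Sub2→City: bottleneck 9, flow now 9.
Augment Plant→Bus1→Sub2→City: bottleneck 3, flow now 12.
Augment Plant→Bus1→Bus4→City: bottleneck 2, flow now 14.
No augmenting path remains; maximum flow = 14.
By max-flow min-cut, the minimum cut capacity equals the max flow.
In the residual graph, reachable from Plant: {Plant, Sub4, Bus1, Sub2}.
Min-cut edges: Bus1→Bus4 (2), Sub2→City (12); capacity 2 + 12 = 14.

14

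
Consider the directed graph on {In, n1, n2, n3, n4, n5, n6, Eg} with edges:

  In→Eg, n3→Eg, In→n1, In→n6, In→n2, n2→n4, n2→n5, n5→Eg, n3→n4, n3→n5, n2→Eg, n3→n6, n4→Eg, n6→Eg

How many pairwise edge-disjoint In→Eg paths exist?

Assign every edge capacity 1; by Menger, the answer equals the max flow.
Path In→Eg (+1); total 1.
Path In→n2→Eg (+1); total 2.
Path In→n6→Eg (+1); total 3.
No residual In→Eg path; max flow = 3.
Certifying cut of size 3: {In→Eg, In→n2, In→n6}.

3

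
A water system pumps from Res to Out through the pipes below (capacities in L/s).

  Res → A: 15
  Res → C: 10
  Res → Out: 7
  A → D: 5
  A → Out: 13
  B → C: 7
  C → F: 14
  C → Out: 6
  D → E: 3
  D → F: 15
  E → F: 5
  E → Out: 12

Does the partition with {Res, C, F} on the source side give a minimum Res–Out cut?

Given cut capacity: 15 + 7 + 6 = 28.
Augment Res→Out: bottleneck 7, flow now 7.
Augment Res→A→Out: bottleneck 13, flow now 20.
Augment Res→C→Out: bottleneck 6, flow now 26.
Augment Res→A→D→E→Out: bottleneck 2, flow now 28.
No augmenting path remains; maximum flow = 28.
Cut capacity 28 equals the max flow, so it is a minimum cut.

Yes — it is a minimum cut (capacity 28).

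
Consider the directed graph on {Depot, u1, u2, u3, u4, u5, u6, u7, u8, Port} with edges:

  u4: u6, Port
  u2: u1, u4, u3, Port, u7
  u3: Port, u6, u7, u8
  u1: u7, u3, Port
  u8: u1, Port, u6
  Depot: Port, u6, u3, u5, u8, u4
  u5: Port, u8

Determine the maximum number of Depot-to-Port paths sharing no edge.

5

Assign every edge capacity 1; by Menger, the answer equals the max flow.
Path Depot→Port (+1); total 1.
Path Depot→u3→Port (+1); total 2.
Path Depot→u4→Port (+1); total 3.
Path Depot→u5→Port (+1); total 4.
Path Depot→u8→Port (+1); total 5.
No residual Depot→Port path; max flow = 5.
Certifying cut of size 5: {Depot→Port, Depot→u3, Depot→u4, Depot→u5, Depot→u8}.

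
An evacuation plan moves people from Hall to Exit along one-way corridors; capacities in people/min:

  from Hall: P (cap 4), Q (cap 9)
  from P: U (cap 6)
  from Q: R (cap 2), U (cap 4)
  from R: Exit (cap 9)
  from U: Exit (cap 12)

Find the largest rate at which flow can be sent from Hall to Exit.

Augment Hall→P→U→Exit: bottleneck 4, flow now 4.
Augment Hall→Q→R→Exit: bottleneck 2, flow now 6.
Augment Hall→Q→U→Exit: bottleneck 4, flow now 10.
No augmenting path remains; maximum flow = 10.
In the residual graph, reachable from Hall: {Hall, Q}.
Min-cut edges: Hall→P (4), Q→R (2), Q→U (4); capacity 4 + 2 + 4 = 10.
This cut is saturated, so no flow can exceed 10.

10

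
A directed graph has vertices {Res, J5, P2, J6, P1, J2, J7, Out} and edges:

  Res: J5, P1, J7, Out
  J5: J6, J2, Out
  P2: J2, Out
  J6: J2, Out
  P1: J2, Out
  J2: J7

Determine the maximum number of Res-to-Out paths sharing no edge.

Assign every edge capacity 1; by Menger, the answer equals the max flow.
Path Res→Out (+1); total 1.
Path Res→J5→Out (+1); total 2.
Path Res→P1→Out (+1); total 3.
No residual Res→Out path; max flow = 3.
Certifying cut of size 3: {Res→J5, Res→Out, Res→P1}.

3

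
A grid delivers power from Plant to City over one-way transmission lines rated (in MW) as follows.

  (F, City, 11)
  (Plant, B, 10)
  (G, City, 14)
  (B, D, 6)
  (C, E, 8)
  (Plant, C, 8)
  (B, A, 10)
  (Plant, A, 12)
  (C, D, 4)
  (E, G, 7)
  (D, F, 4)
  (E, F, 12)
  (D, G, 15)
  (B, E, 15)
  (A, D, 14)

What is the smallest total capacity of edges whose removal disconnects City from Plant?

Augment Plant→A→D→F→City: bottleneck 4, flow now 4.
Augment Plant→A→D→G→City: bottleneck 8, flow now 12.
Augment Plant→B→D→G→City: bottleneck 6, flow now 18.
Augment Plant→B→E→F→City: bottleneck 4, flow now 22.
Augment Plant→C→E→F→City: bottleneck 3, flow now 25.
No augmenting path remains; maximum flow = 25.
By max-flow min-cut, the minimum cut capacity equals the max flow.
In the residual graph, reachable from Plant: {Plant, A, B, C, D, E, F, G}.
Min-cut edges: F→City (11), G→City (14); capacity 11 + 14 = 25.

25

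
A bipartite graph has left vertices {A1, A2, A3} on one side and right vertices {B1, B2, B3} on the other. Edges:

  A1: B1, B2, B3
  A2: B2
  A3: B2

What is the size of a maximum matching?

2

Unit-capacity flow: source→left, listed edges, right→sink; max matching = max flow.
Augmenting path A1→B1 (+1); matched 1.
Augmenting path A2→B2 (+1); matched 2.
No augmenting path remains; maximum matching = 2.
König certificate: {A1, B2} is a vertex cover of size 2 (every listed pair touches it), so no matching can be larger.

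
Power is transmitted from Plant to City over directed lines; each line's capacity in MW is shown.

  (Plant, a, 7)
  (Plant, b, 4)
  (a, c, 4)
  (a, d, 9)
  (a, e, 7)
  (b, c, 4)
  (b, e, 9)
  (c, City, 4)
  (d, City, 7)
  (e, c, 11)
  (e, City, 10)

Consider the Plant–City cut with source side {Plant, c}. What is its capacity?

Edges leaving {Plant, c}: Plant→a (7), Plant→b (4), c→City (4).
Cut capacity = 7 + 4 + 4 = 15.

15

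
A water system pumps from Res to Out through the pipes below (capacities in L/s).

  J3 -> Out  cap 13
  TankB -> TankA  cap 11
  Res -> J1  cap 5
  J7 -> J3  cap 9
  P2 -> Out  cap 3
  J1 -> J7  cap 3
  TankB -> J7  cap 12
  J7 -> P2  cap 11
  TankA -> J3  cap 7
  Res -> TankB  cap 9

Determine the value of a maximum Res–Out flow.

Augment Res→TankB→TankA→J3→Out: bottleneck 7, flow now 7.
Augment Res→TankB→J7→P2→Out: bottleneck 2, flow now 9.
Augment Res→J1→J7→P2→Out: bottleneck 1, flow now 10.
Augment Res→J1→J7→J3→Out: bottleneck 2, flow now 12.
No augmenting path remains; maximum flow = 12.
In the residual graph, reachable from Res: {Res, J1}.
Min-cut edges: Res→TankB (9), J1→J7 (3); capacity 9 + 3 = 12.
This cut is saturated, so no flow can exceed 12.

12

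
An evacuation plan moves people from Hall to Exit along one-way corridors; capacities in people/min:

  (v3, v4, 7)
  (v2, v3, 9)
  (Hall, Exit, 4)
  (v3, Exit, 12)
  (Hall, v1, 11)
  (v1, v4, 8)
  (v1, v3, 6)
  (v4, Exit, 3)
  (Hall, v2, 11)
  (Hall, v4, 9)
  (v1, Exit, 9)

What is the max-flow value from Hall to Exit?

27

Augment Hall→Exit: bottleneck 4, flow now 4.
Augment Hall→v1→Exit: bottleneck 9, flow now 13.
Augment Hall→v4→Exit: bottleneck 3, flow now 16.
Augment Hall→v1→v3→Exit: bottleneck 2, flow now 18.
Augment Hall→v2→v3→Exit: bottleneck 9, flow now 27.
No augmenting path remains; maximum flow = 27.
In the residual graph, reachable from Hall: {Hall, v2, v4}.
Min-cut edges: Hall→v1 (11), Hall→Exit (4), v2→v3 (9), v4→Exit (3); capacity 11 + 4 + 9 + 3 = 27.
This cut is saturated, so no flow can exceed 27.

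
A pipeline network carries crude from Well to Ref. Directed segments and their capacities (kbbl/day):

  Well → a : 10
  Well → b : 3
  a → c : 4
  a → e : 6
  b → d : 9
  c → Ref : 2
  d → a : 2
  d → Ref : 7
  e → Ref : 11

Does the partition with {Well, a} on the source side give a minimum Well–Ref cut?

No — its capacity is 13, but the minimum cut has capacity 11.

Given cut capacity: 3 + 4 + 6 = 13.
Augment Well→a→c→Ref: bottleneck 2, flow now 2.
Augment Well→a→e→Ref: bottleneck 6, flow now 8.
Augment Well→b→d→Ref: bottleneck 3, flow now 11.
No augmenting path remains; maximum flow = 11.
In the residual graph, reachable from Well: {Well, a, c}.
Min-cut edges: Well→b (3), a→e (6), c→Ref (2); capacity 3 + 6 + 2 = 11.
Cut capacity 13 exceeds the max flow 11, so it is not minimum.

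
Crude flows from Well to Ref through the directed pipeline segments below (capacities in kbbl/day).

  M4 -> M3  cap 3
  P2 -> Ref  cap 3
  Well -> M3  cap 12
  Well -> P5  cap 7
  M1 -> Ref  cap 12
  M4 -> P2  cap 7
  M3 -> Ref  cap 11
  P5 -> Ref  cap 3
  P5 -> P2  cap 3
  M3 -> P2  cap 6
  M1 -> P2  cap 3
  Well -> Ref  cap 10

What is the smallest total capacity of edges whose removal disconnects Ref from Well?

27

Augment Well→Ref: bottleneck 10, flow now 10.
Augment Well→P5→Ref: bottleneck 3, flow now 13.
Augment Well→M3→Ref: bottleneck 11, flow now 24.
Augment Well→P5→P2→Ref: bottleneck 3, flow now 27.
No augmenting path remains; maximum flow = 27.
By max-flow min-cut, the minimum cut capacity equals the max flow.
In the residual graph, reachable from Well: {Well, P5, M3, P2}.
Min-cut edges: Well→Ref (10), P5→Ref (3), M3→Ref (11), P2→Ref (3); capacity 10 + 3 + 11 + 3 = 27.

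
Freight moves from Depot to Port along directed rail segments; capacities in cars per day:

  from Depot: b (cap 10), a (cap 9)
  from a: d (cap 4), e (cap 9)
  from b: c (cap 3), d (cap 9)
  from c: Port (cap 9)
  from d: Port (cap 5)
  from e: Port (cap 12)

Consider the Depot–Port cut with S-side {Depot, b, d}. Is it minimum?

Given cut capacity: 9 + 3 + 5 = 17.
Augment Depot→a→d→Port: bottleneck 4, flow now 4.
Augment Depot→a→e→Port: bottleneck 5, flow now 9.
Augment Depot→b→c→Port: bottleneck 3, flow now 12.
Augment Depot→b→d→Port: bottleneck 1, flow now 13.
Augment Depot→b→d→a→e→Port: bottleneck 4, flow now 17. (uses reverse residual edge)
No augmenting path remains; maximum flow = 17.
Cut capacity 17 equals the max flow, so it is a minimum cut.

Yes — it is a minimum cut (capacity 17).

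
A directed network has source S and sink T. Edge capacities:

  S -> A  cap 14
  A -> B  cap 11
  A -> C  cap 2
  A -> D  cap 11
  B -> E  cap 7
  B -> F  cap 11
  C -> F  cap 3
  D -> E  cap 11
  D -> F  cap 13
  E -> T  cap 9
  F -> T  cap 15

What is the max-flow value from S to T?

Augment S→A→B→E→T: bottleneck 7, flow now 7.
Augment S→A→B→F→T: bottleneck 4, flow now 11.
Augment S→A→C→F→T: bottleneck 2, flow now 13.
Augment S→A→D→E→T: bottleneck 1, flow now 14.
No augmenting path remains; maximum flow = 14.
In the residual graph, reachable from S: {S}.
Min-cut edges: S→A (14); capacity 14 = 14.
This cut is saturated, so no flow can exceed 14.

14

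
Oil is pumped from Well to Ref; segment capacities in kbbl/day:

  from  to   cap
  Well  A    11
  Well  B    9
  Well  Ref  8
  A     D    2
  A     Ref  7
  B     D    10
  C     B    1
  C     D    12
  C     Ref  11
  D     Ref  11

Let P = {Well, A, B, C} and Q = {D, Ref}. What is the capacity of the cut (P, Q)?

Edges leaving {Well, A, B, C}: Well→Ref (8), A→D (2), A→Ref (7), B→D (10), C→D (12), C→Ref (11).
Cut capacity = 8 + 2 + 7 + 10 + 12 + 11 = 50.

50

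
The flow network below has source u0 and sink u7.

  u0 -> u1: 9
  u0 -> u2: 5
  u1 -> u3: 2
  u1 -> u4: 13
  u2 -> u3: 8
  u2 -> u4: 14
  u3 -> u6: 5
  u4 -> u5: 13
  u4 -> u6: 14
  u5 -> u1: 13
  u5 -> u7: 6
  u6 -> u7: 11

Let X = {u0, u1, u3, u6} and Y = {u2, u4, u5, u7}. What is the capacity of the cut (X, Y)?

29

Edges leaving {u0, u1, u3, u6}: u0→u2 (5), u1→u4 (13), u6→u7 (11).
Cut capacity = 5 + 13 + 11 = 29.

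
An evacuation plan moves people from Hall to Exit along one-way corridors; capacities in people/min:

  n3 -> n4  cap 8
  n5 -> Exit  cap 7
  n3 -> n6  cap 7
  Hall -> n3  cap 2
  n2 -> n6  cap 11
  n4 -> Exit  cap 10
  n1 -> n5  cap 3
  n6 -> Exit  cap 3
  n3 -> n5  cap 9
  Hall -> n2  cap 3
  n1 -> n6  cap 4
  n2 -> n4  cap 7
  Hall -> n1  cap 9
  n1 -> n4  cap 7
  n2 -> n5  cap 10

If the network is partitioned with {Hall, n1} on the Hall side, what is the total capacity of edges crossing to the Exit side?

19

Edges leaving {Hall, n1}: Hall→n2 (3), Hall→n3 (2), n1→n4 (7), n1→n5 (3), n1→n6 (4).
Cut capacity = 3 + 2 + 7 + 3 + 4 = 19.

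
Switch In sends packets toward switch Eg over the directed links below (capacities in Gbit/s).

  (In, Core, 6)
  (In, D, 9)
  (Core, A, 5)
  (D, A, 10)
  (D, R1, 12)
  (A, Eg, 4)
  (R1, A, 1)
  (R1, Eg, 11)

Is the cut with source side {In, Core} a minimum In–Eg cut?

Given cut capacity: 9 + 5 = 14.
Augment In→Core→A→Eg: bottleneck 4, flow now 4.
Augment In→D→R1→Eg: bottleneck 9, flow now 13.
No augmenting path remains; maximum flow = 13.
In the residual graph, reachable from In: {In, Core, A}.
Min-cut edges: In→D (9), A→Eg (4); capacity 9 + 4 = 13.
Cut capacity 14 exceeds the max flow 13, so it is not minimum.

No — its capacity is 14, but the minimum cut has capacity 13.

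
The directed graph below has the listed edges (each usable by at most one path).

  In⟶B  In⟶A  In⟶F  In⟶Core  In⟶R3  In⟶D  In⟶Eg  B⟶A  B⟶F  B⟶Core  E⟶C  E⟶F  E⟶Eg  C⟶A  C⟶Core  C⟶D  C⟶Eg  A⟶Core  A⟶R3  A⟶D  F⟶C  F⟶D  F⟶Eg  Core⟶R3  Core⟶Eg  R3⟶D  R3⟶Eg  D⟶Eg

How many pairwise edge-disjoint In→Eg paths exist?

6

Assign every edge capacity 1; by Menger, the answer equals the max flow.
Path In→Eg (+1); total 1.
Path In→F→Eg (+1); total 2.
Path In→Core→Eg (+1); total 3.
Path In→R3→Eg (+1); total 4.
Path In→D→Eg (+1); total 5.
Path In→B→F→C→Eg (+1); total 6.
No residual In→Eg path; max flow = 6.
Certifying cut of size 6: {Core→Eg, D→Eg, In→B, In→Eg, In→F, R3→Eg}.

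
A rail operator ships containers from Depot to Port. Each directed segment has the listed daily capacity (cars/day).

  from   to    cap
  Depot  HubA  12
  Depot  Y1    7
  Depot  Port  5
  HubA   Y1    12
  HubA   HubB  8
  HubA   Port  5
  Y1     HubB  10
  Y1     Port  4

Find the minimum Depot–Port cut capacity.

14

Augment Depot→Port: bottleneck 5, flow now 5.
Augment Depot→HubA→Port: bottleneck 5, flow now 10.
Augment Depot→Y1→Port: bottleneck 4, flow now 14.
No augmenting path remains; maximum flow = 14.
By max-flow min-cut, the minimum cut capacity equals the max flow.
In the residual graph, reachable from Depot: {Depot, HubA, Y1, HubB}.
Min-cut edges: Depot→Port (5), HubA→Port (5), Y1→Port (4); capacity 5 + 5 + 4 = 14.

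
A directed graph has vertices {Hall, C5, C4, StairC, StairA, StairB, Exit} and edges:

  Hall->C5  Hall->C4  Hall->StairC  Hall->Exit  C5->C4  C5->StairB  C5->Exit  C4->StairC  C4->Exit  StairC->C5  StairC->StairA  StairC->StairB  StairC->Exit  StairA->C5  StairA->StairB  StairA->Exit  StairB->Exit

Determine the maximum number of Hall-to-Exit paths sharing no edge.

4

Assign every edge capacity 1; by Menger, the answer equals the max flow.
Path Hall→Exit (+1); total 1.
Path Hall→C5→Exit (+1); total 2.
Path Hall→C4→Exit (+1); total 3.
Path Hall→StairC→Exit (+1); total 4.
No residual Hall→Exit path; max flow = 4.
Certifying cut of size 4: {Hall→C4, Hall→C5, Hall→Exit, Hall→StairC}.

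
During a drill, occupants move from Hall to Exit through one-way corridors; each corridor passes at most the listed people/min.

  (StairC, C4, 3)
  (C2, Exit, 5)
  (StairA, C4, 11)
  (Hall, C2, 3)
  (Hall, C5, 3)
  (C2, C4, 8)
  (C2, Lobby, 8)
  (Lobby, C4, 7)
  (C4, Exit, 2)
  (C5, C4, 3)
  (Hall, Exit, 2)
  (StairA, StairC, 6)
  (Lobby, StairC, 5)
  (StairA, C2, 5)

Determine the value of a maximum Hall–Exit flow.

Augment Hall→Exit: bottleneck 2, flow now 2.
Augment Hall→C2→Exit: bottleneck 3, flow now 5.
Augment Hall→C5→C4→Exit: bottleneck 2, flow now 7.
No augmenting path remains; maximum flow = 7.
In the residual graph, reachable from Hall: {Hall, C5, C4}.
Min-cut edges: Hall→C2 (3), Hall→Exit (2), C4→Exit (2); capacity 3 + 2 + 2 = 7.
This cut is saturated, so no flow can exceed 7.

7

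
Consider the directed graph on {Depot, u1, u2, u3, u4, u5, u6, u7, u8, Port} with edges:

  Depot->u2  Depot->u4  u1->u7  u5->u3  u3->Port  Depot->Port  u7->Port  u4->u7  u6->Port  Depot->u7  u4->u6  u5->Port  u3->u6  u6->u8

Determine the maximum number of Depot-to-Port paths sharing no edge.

3

Assign every edge capacity 1; by Menger, the answer equals the max flow.
Path Depot→Port (+1); total 1.
Path Depot→u7→Port (+1); total 2.
Path Depot→u4→u6→Port (+1); total 3.
No residual Depot→Port path; max flow = 3.
Certifying cut of size 3: {Depot→Port, Depot→u4, Depot→u7}.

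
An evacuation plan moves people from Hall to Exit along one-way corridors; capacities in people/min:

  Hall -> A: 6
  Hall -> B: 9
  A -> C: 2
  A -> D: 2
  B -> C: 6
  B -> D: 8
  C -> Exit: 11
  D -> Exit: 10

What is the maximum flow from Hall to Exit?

13

Augment Hall→A→C→Exit: bottleneck 2, flow now 2.
Augment Hall→A→D→Exit: bottleneck 2, flow now 4.
Augment Hall→B→C→Exit: bottleneck 6, flow now 10.
Augment Hall→B→D→Exit: bottleneck 3, flow now 13.
No augmenting path remains; maximum flow = 13.
In the residual graph, reachable from Hall: {Hall, A}.
Min-cut edges: Hall→B (9), A→C (2), A→D (2); capacity 9 + 2 + 2 = 13.
This cut is saturated, so no flow can exceed 13.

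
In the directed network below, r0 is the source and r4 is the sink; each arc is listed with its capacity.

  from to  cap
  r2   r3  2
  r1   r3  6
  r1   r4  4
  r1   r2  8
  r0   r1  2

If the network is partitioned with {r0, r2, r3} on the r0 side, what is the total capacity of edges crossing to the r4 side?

Edges leaving {r0, r2, r3}: r0→r1 (2).
Cut capacity = 2 = 2.

2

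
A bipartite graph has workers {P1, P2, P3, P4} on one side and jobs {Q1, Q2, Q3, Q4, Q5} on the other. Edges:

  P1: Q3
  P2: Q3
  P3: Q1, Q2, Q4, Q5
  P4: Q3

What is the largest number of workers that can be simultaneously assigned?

Unit-capacity flow: source→left, listed edges, right→sink; max matching = max flow.
Augmenting path P1→Q3 (+1); matched 1.
Augmenting path P3→Q1 (+1); matched 2.
No augmenting path remains; maximum matching = 2.
König certificate: {P3, Q3} is a vertex cover of size 2 (every listed pair touches it), so no matching can be larger.

2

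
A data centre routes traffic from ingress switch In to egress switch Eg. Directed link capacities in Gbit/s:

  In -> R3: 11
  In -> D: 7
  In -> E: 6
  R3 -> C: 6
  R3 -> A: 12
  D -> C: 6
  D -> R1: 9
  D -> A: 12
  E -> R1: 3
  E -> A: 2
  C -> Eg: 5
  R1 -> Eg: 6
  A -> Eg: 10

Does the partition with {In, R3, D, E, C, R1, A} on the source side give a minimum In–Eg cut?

Given cut capacity: 5 + 6 + 10 = 21.
Augment In→R3→C→Eg: bottleneck 5, flow now 5.
Augment In→R3→A→Eg: bottleneck 6, flow now 11.
Augment In→D→R1→Eg: bottleneck 6, flow now 17.
Augment In→D→A→Eg: bottleneck 1, flow now 18.
Augment In→E→A→Eg: bottleneck 2, flow now 20.
Augment In→E→R1→D→A→Eg: bottleneck 1, flow now 21. (uses reverse residual edge)
No augmenting path remains; maximum flow = 21.
Cut capacity 21 equals the max flow, so it is a minimum cut.

Yes — it is a minimum cut (capacity 21).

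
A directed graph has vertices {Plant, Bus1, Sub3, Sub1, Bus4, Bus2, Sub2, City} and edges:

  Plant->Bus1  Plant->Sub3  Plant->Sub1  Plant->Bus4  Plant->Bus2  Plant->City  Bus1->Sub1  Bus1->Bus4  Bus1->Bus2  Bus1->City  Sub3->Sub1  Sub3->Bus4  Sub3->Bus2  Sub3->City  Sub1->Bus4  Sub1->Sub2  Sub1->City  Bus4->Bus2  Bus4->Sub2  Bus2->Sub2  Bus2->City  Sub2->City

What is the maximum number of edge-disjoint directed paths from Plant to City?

6

Assign every edge capacity 1; by Menger, the answer equals the max flow.
Path Plant→City (+1); total 1.
Path Plant→Bus1→City (+1); total 2.
Path Plant→Sub3→City (+1); total 3.
Path Plant→Sub1→City (+1); total 4.
Path Plant→Bus2→City (+1); total 5.
Path Plant→Bus4→Sub2→City (+1); total 6.
No residual Plant→City path; max flow = 6.
Certifying cut of size 6: {Plant→Bus1, Plant→Bus2, Plant→Bus4, Plant→City, Plant→Sub1, Plant→Sub3}.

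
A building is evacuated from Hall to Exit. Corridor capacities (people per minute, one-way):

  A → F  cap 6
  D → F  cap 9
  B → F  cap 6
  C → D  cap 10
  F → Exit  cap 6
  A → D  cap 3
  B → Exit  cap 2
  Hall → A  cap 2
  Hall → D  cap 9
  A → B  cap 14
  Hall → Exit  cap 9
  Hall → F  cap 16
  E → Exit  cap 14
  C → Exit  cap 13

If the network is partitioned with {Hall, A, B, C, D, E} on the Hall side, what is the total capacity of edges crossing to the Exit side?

75

Edges leaving {Hall, A, B, C, D, E}: Hall→F (16), Hall→Exit (9), A→F (6), B→F (6), B→Exit (2), C→Exit (13), D→F (9), E→Exit (14).
Cut capacity = 16 + 9 + 6 + 6 + 2 + 13 + 9 + 14 = 75.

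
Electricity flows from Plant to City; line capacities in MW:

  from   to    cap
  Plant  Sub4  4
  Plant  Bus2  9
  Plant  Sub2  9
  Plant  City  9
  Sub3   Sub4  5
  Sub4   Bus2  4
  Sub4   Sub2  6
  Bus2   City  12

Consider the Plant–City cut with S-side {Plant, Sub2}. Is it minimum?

Given cut capacity: 4 + 9 + 9 = 22.
Augment Plant→City: bottleneck 9, flow now 9.
Augment Plant→Bus2→City: bottleneck 9, flow now 18.
Augment Plant→Sub4→Bus2→City: bottleneck 3, flow now 21.
No augmenting path remains; maximum flow = 21.
In the residual graph, reachable from Plant: {Plant, Sub4, Bus2, Sub2}.
Min-cut edges: Plant→City (9), Bus2→City (12); capacity 9 + 12 = 21.
Cut capacity 22 exceeds the max flow 21, so it is not minimum.

No — its capacity is 22, but the minimum cut has capacity 21.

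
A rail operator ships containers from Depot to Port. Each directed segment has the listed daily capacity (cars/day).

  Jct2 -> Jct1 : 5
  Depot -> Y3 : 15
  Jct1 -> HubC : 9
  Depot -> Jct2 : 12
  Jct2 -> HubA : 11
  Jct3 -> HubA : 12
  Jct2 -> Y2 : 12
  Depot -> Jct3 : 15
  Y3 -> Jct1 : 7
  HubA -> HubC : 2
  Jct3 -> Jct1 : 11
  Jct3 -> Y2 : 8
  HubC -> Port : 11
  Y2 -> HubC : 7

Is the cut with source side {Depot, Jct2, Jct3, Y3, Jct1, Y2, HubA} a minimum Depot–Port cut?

Given cut capacity: 9 + 7 + 2 = 18.
Augment Depot→Jct2→Jct1→HubC→Port: bottleneck 5, flow now 5.
Augment Depot→Jct2→Y2→HubC→Port: bottleneck 6, flow now 11.
No augmenting path remains; maximum flow = 11.
In the residual graph, reachable from Depot: {Depot, Jct2, Jct3, Y3, Jct1, Y2, HubA, HubC}.
Min-cut edges: HubC→Port (11); capacity 11 = 11.
Cut capacity 18 exceeds the max flow 11, so it is not minimum.

No — its capacity is 18, but the minimum cut has capacity 11.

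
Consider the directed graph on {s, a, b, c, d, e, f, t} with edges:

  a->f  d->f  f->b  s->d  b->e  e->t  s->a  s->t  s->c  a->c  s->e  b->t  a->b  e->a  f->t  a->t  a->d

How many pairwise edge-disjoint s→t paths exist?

Assign every edge capacity 1; by Menger, the answer equals the max flow.
Path s→t (+1); total 1.
Path s→a→t (+1); total 2.
Path s→e→t (+1); total 3.
Path s→d→f→t (+1); total 4.
No residual s→t path; max flow = 4.
Certifying cut of size 4: {s→a, s→d, s→e, s→t}.

4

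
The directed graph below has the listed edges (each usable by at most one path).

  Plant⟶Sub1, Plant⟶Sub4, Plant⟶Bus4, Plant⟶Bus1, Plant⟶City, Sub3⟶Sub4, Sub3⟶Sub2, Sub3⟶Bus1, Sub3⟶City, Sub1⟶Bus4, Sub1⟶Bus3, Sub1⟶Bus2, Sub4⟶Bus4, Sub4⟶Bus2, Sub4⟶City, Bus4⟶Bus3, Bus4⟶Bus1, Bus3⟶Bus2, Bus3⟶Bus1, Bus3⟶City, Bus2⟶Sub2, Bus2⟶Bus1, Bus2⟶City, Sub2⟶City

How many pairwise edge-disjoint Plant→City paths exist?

Assign every edge capacity 1; by Menger, the answer equals the max flow.
Path Plant→City (+1); total 1.
Path Plant→Sub4→City (+1); total 2.
Path Plant→Sub1→Bus3→City (+1); total 3.
Path Plant→Bus4→Bus3→Bus2→City (+1); total 4.
No residual Plant→City path; max flow = 4.
Certifying cut of size 4: {Plant→Bus4, Plant→City, Plant→Sub1, Plant→Sub4}.

4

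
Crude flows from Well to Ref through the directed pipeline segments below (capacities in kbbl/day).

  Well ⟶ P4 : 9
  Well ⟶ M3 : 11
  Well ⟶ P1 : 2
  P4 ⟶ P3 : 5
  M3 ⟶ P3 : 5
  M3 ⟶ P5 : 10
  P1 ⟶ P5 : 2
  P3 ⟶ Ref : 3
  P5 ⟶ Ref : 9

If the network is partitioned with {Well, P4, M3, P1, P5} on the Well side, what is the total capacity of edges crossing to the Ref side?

Edges leaving {Well, P4, M3, P1, P5}: P4→P3 (5), M3→P3 (5), P5→Ref (9).
Cut capacity = 5 + 5 + 9 = 19.

19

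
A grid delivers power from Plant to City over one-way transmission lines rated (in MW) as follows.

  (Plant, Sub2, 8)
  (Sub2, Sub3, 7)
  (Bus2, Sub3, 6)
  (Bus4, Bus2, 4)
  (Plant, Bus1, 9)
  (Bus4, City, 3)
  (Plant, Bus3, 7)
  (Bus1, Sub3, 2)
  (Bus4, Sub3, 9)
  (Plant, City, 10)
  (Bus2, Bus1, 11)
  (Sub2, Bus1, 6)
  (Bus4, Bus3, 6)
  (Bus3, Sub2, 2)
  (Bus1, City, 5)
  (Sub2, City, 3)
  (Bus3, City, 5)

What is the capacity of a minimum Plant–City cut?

Augment Plant→City: bottleneck 10, flow now 10.
Augment Plant→Bus3→City: bottleneck 5, flow now 15.
Augment Plant→Sub2→City: bottleneck 3, flow now 18.
Augment Plant→Bus1→City: bottleneck 5, flow now 23.
No augmenting path remains; maximum flow = 23.
By max-flow min-cut, the minimum cut capacity equals the max flow.
In the residual graph, reachable from Plant: {Plant, Bus3, Sub2, Bus1, Sub3}.
Min-cut edges: Plant→City (10), Bus3→City (5), Sub2→City (3), Bus1→City (5); capacity 10 + 5 + 3 + 5 = 23.

23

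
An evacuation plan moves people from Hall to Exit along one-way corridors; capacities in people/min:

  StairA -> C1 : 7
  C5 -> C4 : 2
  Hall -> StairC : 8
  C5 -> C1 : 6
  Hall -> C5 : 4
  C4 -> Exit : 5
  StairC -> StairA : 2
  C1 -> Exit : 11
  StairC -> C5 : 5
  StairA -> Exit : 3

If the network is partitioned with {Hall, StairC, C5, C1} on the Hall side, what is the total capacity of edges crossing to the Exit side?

Edges leaving {Hall, StairC, C5, C1}: StairC→StairA (2), C5→C4 (2), C1→Exit (11).
Cut capacity = 2 + 2 + 11 = 15.

15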